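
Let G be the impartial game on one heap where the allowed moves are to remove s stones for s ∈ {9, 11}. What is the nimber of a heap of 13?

Grundy values for subtraction set {9, 11}:
k:     0  1  2  3  4  5  6  7  8  9 10 11 12 13
g(k):  0  0  0  0  0  0  0  0  0  1  1  1  1  1
So g(13) = 1.

1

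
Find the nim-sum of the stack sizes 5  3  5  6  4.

Compute the nim-sum pairwise:
5 ⊕ 3 = 6
6 ⊕ 5 = 3
3 ⊕ 6 = 5
5 ⊕ 4 = 1

1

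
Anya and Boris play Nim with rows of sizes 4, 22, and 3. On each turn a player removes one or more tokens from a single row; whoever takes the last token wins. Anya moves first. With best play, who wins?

Anya wins

Bitwise XOR of the heap sizes:
  00100  (4)
  10110  (22)
  00011  (3)
  -----
  10001  (17)
The nim-sum is 17 ≠ 0, so this is an N-position: the player to move can win; Anya has a winning move.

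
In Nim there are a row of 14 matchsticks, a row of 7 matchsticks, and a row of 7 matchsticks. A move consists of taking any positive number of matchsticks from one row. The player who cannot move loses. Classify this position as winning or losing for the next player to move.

Winning position

Nim-sum: 14 XOR 7 XOR 7 = 14.
The nim-sum is 14 ≠ 0, so this is an N-position: the player to move can win.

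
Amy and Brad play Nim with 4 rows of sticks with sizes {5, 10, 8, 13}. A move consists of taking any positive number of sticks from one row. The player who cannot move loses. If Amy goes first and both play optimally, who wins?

Compute the nim-sum pairwise:
5 ^ 10 = 15
15 ^ 8 = 7
7 ^ 13 = 10
The nim-sum is 10 ≠ 0, so this is an N-position: the player to move can win; Amy has a winning move.

Amy wins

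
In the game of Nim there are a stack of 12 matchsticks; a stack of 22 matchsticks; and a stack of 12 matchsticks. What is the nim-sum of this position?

22

In binary:
  01100  (12)
  10110  (22)
  01100  (12)
  -----
  10110  (22)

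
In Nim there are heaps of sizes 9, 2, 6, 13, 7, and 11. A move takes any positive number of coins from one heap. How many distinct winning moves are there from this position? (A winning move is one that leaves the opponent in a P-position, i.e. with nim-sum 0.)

Write each in binary and XOR column by column:
  1001  (9)
  0010  (2)
  0110  (6)
  1101  (13)
  0111  (7)
  1011  (11)
  ----
  1100  (12)
The overall nim-sum is X = 12. A heap of size p has a winning move iff p XOR X < p (reduce it to p XOR X).
  9: 9 XOR 12 = 5 < 9 — winning move (to 5).
  2: 2 XOR 12 = 14 ≥ 2 — no move.
  6: 6 XOR 12 = 10 ≥ 6 — no move.
  13: 13 XOR 12 = 1 < 13 — winning move (to 1).
  7: 7 XOR 12 = 11 ≥ 7 — no move.
  11: 11 XOR 12 = 7 < 11 — winning move (to 7).
That gives 3 winning moves.

3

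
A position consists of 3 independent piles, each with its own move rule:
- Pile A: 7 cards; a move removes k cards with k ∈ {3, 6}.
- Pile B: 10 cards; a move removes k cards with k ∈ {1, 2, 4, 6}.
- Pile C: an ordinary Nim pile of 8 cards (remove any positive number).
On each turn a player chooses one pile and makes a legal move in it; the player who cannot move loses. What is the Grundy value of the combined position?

For pile A, compute g(0), g(1), … with moves {3, 6}:
g(0) = mex{} = 0
g(1) = mex{} = 0
g(2) = mex{} = 0
g(3) = mex{0} = 1
g(4) = mex{0} = 1
g(5) = mex{0} = 1
g(6) = mex{0,1} = 2
g(7) = mex{0,1} = 2
So g(7) = 2.
Build the Grundy sequence for pile B with g(k) = mex{g(k−s) : s ∈ {1, 2, 4, 6}, s ≤ k}:
g(0) = mex{} = 0
g(1) = mex{0} = 1
g(2) = mex{0,1} = 2
g(3) = mex{1,2} = 0
g(4) = mex{0,2} = 1
g(5) = mex{0,1} = 2
g(6) = mex{0,1,2} = 3
g(7) = mex{0,1,2,3} = 4
g(8) = mex{1,2,3,4} = 0
g(9) = mex{0,2,4} = 1
g(10) = mex{0,1,3} = 2
So g(10) = 2.
Pile C is a plain Nim pile of size 8, so its Grundy value is 8.
By the Sprague-Grundy theorem, the Grundy value of a sum of independent games is the XOR of the component values.
Combined value = 2 ⊕ 2 ⊕ 8 = 8.

8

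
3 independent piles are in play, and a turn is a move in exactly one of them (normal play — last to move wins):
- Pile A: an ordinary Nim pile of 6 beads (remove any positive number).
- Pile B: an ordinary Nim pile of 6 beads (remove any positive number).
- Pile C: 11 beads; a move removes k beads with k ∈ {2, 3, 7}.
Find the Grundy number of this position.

Pile A is a plain Nim pile of size 6, so its Grundy value is 6.
Pile B is a plain Nim pile of size 6, so its Grundy value is 6.
Grundy values for pile C (subtraction set {2, 3, 7}):
g(0) = mex{} = 0
g(1) = mex{} = 0
g(2) = mex{0} = 1
g(3) = mex{0} = 1
g(4) = mex{0,1} = 2
g(5) = mex{1} = 0
g(6) = mex{1,2} = 0
g(7) = mex{0,2} = 1
g(8) = mex{0} = 1
g(9) = mex{0,1} = 2
g(10) = mex{1} = 0
g(11) = mex{1,2} = 0
So g(11) = 0.
By the Sprague-Grundy theorem, the Grundy value of a sum of independent games is the XOR of the component values.
Combined value = 6 ⊕ 6 ⊕ 0 = 0.

0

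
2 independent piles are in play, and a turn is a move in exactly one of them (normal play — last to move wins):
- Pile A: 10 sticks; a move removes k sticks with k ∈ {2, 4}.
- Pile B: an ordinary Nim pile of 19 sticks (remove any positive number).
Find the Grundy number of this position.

For pile A, compute g(0), g(1), … with moves {2, 4}:
k:     0  1  2  3  4  5  6  7  8  9 10
g(k):  0  0  1  1  2  2  0  0  1  1  2
So g(10) = 2.
Pile B is a plain Nim pile of size 19, so its Grundy value is 19.
The value of a disjunctive sum is the nim-sum of the parts.
Combined value = 2 ⊕ 19 = 17.

17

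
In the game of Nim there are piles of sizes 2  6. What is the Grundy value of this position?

Compute the nim-sum pairwise:
2 ^ 6 = 4

4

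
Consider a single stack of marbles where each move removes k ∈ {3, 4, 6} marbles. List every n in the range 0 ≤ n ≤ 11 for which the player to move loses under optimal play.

Build the Grundy sequence with g(k) = mex{g(k−s) : s ∈ {3, 4, 6}, s ≤ k}:
g(0) = mex{} = 0
g(1) = mex{} = 0
g(2) = mex{} = 0
g(3) = mex{0} = 1
g(4) = mex{0} = 1
g(5) = mex{0} = 1
g(6) = mex{0,1} = 2
g(7) = mex{0,1} = 2
g(8) = mex{0,1} = 2
g(9) = mex{1,2} = 0
g(10) = mex{1,2} = 0
g(11) = mex{1,2} = 0
The P-positions (g = 0) in 0..11 are 0, 1, 2, 9, 10, 11.

0, 1, 2, 9, 10, 11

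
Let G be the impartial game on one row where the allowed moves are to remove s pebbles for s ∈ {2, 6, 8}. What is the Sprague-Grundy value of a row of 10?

3

Compute g(0), g(1), … for moves {2, 6, 8}:
k:     0  1  2  3  4  5  6  7  8  9 10
g(k):  0  0  1  1  0  0  1  1  2  2  3
So g(10) = 3.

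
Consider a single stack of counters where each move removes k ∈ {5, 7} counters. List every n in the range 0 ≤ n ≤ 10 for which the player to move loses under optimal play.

0, 1, 2, 3, 4

Grundy values for subtraction set {5, 7}:
g(0) = mex{} = 0
g(1) = mex{} = 0
g(2) = mex{} = 0
g(3) = mex{} = 0
g(4) = mex{} = 0
g(5) = mex{0} = 1
g(6) = mex{0} = 1
g(7) = mex{0} = 1
g(8) = mex{0} = 1
g(9) = mex{0} = 1
g(10) = mex{0,1} = 2
The P-positions (g = 0) in 0..10 are 0, 1, 2, 3, 4.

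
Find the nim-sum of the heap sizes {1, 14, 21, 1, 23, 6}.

10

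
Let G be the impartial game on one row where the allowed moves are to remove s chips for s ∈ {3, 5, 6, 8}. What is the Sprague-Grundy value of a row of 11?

Compute g(0), g(1), … for moves {3, 5, 6, 8}:
k:     0  1  2  3  4  5  6  7  8  9 10 11
g(k):  0  0  0  1  1  1  2  2  2  3  3  0
So g(11) = 0.

0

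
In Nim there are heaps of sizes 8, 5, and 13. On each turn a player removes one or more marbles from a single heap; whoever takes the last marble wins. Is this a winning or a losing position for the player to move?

Losing position

Nim-sum: 8 XOR 5 XOR 13 = 0.
The nim-sum is 0, so this is a P-position: the player to move is in a losing position under optimal play.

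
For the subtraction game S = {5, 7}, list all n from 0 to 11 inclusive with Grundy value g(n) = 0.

0, 1, 2, 3, 4

Compute g(0), g(1), … for moves {5, 7}:
k:     0  1  2  3  4  5  6  7  8  9 10 11
g(k):  0  0  0  0  0  1  1  1  1  1  2  2
The P-positions (g = 0) in 0..11 are 0, 1, 2, 3, 4.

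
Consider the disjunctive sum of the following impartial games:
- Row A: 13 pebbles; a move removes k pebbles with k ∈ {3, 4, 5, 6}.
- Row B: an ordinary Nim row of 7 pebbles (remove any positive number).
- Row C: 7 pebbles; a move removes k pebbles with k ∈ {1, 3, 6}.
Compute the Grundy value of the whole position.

5

Build the Grundy sequence for row A with g(k) = mex{g(k−s) : s ∈ {3, 4, 5, 6}, s ≤ k}:
g(0) = mex{} = 0
g(1) = mex{} = 0
g(2) = mex{} = 0
g(3) = mex{0} = 1
g(4) = mex{0} = 1
g(5) = mex{0} = 1
g(6) = mex{0,1} = 2
g(7) = mex{0,1} = 2
g(8) = mex{0,1} = 2
g(9) = mex{1,2} = 0
g(10) = mex{1,2} = 0
g(11) = mex{1,2} = 0
g(12) = mex{0,2} = 1
g(13) = mex{0,2} = 1
So g(13) = 1.
Row B is a plain Nim row of size 7, so its Grundy value is 7.
Grundy values for row C (subtraction set {1, 3, 6}):
k:     0  1  2  3  4  5  6  7
g(k):  0  1  0  1  0  1  2  3
So g(7) = 3.
The value of a disjunctive sum is the nim-sum of the parts.
Combined value = 1 XOR 7 XOR 3 = 5.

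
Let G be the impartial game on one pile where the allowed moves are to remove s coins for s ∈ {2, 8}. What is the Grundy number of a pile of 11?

0

Build the Grundy sequence with g(k) = mex{g(k−s) : s ∈ {2, 8}, s ≤ k}:
k:     0  1  2  3  4  5  6  7  8  9 10 11
g(k):  0  0  1  1  0  0  1  1  2  2  0  0
So g(11) = 0.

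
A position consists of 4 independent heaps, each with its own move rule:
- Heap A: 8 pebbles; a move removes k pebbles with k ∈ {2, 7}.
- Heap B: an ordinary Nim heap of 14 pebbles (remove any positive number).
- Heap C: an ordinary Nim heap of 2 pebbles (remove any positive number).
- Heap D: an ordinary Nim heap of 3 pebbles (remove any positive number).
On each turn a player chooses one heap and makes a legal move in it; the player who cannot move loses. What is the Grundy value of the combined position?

13

For heap A, compute g(0), g(1), … with moves {2, 7}:
k:     0  1  2  3  4  5  6  7  8
g(k):  0  0  1  1  0  0  1  1  2
So g(8) = 2.
Heap B is a plain Nim heap of size 14, so its Grundy value is 14.
Heap C is a plain Nim heap of size 2, so its Grundy value is 2.
Heap D is a plain Nim heap of size 3, so its Grundy value is 3.
By the Sprague-Grundy theorem, the Grundy value of a sum of independent games is the XOR of the component values.
Combined value = 2 ⊕ 14 ⊕ 2 ⊕ 3 = 13.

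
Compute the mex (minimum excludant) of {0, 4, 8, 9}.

0 is in the set but 1 is not, so the mex is 1.

1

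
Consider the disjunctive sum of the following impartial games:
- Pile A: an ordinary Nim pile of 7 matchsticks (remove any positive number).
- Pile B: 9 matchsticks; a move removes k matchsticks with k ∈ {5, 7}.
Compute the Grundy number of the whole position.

6

Pile A is a plain Nim pile of size 7, so its Grundy value is 7.
For pile B, compute g(0), g(1), … with moves {5, 7}:
g(0) = mex{} = 0
g(1) = mex{} = 0
g(2) = mex{} = 0
g(3) = mex{} = 0
g(4) = mex{} = 0
g(5) = mex{0} = 1
g(6) = mex{0} = 1
g(7) = mex{0} = 1
g(8) = mex{0} = 1
g(9) = mex{0} = 1
So g(9) = 1.
The value of a disjunctive sum is the nim-sum of the parts.
Combined value = 7 ⊕ 1 = 6.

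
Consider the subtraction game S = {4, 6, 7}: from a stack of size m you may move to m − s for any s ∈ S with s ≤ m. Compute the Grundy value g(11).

0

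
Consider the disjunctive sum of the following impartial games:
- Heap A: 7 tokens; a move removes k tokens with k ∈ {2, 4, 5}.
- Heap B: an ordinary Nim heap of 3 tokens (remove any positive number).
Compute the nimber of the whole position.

For heap A, compute g(0), g(1), … with moves {2, 4, 5}:
g(0) = mex{} = 0
g(1) = mex{} = 0
g(2) = mex{0} = 1
g(3) = mex{0} = 1
g(4) = mex{0,1} = 2
g(5) = mex{0,1} = 2
g(6) = mex{0,1,2} = 3
g(7) = mex{1,2} = 0
So g(7) = 0.
Heap B is a plain Nim heap of size 3, so its Grundy value is 3.
By the Sprague-Grundy theorem, the Grundy value of a sum of independent games is the XOR of the component values.
Combined value = 0 ⊕ 3 = 3.

3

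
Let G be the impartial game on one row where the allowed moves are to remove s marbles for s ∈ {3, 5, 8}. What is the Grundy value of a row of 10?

Compute g(0), g(1), … for moves {3, 5, 8}:
k:     0  1  2  3  4  5  6  7  8  9 10
g(k):  0  0  0  1  1  1  2  2  2  3  3
So g(10) = 3.

3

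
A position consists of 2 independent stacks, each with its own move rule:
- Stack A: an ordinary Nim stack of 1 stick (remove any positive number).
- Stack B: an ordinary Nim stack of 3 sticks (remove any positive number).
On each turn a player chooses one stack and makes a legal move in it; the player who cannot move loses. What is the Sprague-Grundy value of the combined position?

Stack A is a plain Nim stack of size 1, so its Grundy value is 1.
Stack B is a plain Nim stack of size 3, so its Grundy value is 3.
By the Sprague-Grundy theorem, the Grundy value of a sum of independent games is the XOR of the component values.
Combined value = 1 ⊕ 3 = 2.

2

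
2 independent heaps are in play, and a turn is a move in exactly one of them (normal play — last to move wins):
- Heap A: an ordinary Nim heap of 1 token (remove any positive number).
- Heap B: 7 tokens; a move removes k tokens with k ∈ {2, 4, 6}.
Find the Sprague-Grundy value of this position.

Heap A is a plain Nim heap of size 1, so its Grundy value is 1.
For heap B, compute g(0), g(1), … with moves {2, 4, 6}:
g(0) = mex{} = 0
g(1) = mex{} = 0
g(2) = mex{0} = 1
g(3) = mex{0} = 1
g(4) = mex{0,1} = 2
g(5) = mex{0,1} = 2
g(6) = mex{0,1,2} = 3
g(7) = mex{0,1,2} = 3
So g(7) = 3.
By the Sprague-Grundy theorem, the Grundy value of a sum of independent games is the XOR of the component values.
Combined value = 1 XOR 3 = 2.

2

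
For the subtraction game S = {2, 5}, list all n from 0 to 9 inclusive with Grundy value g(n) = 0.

0, 1, 4, 7, 8

Compute g(0), g(1), … for moves {2, 5}:
k:     0  1  2  3  4  5  6  7  8  9
g(k):  0  0  1  1  0  2  1  0  0  1
The P-positions (g = 0) in 0..9 are 0, 1, 4, 7, 8.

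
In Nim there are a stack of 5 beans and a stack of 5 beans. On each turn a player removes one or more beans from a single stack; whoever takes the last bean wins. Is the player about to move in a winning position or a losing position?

Losing position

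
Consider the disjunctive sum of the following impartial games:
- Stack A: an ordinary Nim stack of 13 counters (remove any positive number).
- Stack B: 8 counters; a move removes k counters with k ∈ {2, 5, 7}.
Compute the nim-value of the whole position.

15

Stack A is a plain Nim stack of size 13, so its Grundy value is 13.
Build the Grundy sequence for stack B with g(k) = mex{g(k−s) : s ∈ {2, 5, 7}, s ≤ k}:
g(0) = mex{} = 0
g(1) = mex{} = 0
g(2) = mex{0} = 1
g(3) = mex{0} = 1
g(4) = mex{1} = 0
g(5) = mex{0,1} = 2
g(6) = mex{0} = 1
g(7) = mex{0,1,2} = 3
g(8) = mex{0,1} = 2
So g(8) = 2.
The value of a disjunctive sum is the nim-sum of the parts.
Combined value = 13 ⊕ 2 = 15.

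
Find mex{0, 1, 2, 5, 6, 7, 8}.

3

The values 0, 1, 2 are all present; 3 is the first non-negative integer missing from the set.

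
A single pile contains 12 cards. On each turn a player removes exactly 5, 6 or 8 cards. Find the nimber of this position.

2

Grundy values for subtraction set {5, 6, 8}:
k:     0  1  2  3  4  5  6  7  8  9 10 11 12
g(k):  0  0  0  0  0  1  1  1  1  1  2  2  2
So g(12) = 2.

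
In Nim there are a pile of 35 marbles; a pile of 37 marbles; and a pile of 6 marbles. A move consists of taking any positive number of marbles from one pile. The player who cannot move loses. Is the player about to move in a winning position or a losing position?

Nim-sum: 35 XOR 37 XOR 6 = 0.
The nim-sum is 0, so this is a P-position: the player to move is in a losing position under optimal play.

Losing position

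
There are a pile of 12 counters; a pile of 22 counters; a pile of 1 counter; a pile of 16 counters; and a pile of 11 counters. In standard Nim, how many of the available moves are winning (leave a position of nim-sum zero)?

In binary:
  01100  (12)
  10110  (22)
  00001  (1)
  10000  (16)
  01011  (11)
  -----
  00000  (0)
The nim-sum is already 0, so every move leaves a nonzero nim-sum — there are no winning moves.

0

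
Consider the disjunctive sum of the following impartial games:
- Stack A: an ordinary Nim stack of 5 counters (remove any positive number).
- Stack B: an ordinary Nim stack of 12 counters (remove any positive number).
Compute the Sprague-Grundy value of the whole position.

9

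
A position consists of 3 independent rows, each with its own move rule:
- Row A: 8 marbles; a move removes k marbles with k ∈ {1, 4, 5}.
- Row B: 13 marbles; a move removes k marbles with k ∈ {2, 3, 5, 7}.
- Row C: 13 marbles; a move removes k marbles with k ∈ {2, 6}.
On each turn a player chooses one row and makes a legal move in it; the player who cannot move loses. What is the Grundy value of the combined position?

2

Build the Grundy sequence for row A with g(k) = mex{g(k−s) : s ∈ {1, 4, 5}, s ≤ k}:
k:     0  1  2  3  4  5  6  7  8
g(k):  0  1  0  1  2  3  2  3  0
So g(8) = 0.
Grundy values for row B (subtraction set {2, 3, 5, 7}):
k:     0  1  2  3  4  5  6  7  8  9 10 11 12 13
g(k):  0  0  1  1  2  2  3  3  4  0  0  1  1  2
So g(13) = 2.
Grundy values for row C (subtraction set {2, 6}):
k:     0  1  2  3  4  5  6  7  8  9 10 11 12 13
g(k):  0  0  1  1  0  0  1  1  0  0  1  1  0  0
So g(13) = 0.
By the Sprague-Grundy theorem, the Grundy value of a sum of independent games is the XOR of the component values.
Combined value = 0 XOR 2 XOR 0 = 2.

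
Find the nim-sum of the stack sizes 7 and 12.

Compute the nim-sum pairwise:
7 ⊕ 12 = 11

11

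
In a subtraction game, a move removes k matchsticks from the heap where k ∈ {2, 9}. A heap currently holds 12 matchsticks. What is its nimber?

0

Build the Grundy sequence with g(k) = mex{g(k−s) : s ∈ {2, 9}, s ≤ k}:
g(0) = mex{} = 0
g(1) = mex{} = 0
g(2) = mex{0} = 1
g(3) = mex{0} = 1
g(4) = mex{1} = 0
g(5) = mex{1} = 0
g(6) = mex{0} = 1
g(7) = mex{0} = 1
g(8) = mex{1} = 0
g(9) = mex{0,1} = 2
g(10) = mex{0} = 1
g(11) = mex{1,2} = 0
g(12) = mex{1} = 0
So g(12) = 0.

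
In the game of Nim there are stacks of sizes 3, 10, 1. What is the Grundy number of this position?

8

Compute the nim-sum pairwise:
3 ^ 10 = 9
9 ^ 1 = 8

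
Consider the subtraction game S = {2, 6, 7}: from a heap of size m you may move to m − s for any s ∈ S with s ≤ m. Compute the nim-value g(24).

Grundy values for subtraction set {2, 6, 7}:
k:     0  1  2  3  4  5  6  7  8  9 10 11 12 13 14 15 16 17 18 19 20 21 22 23 24
g(k):  0  0  1  1  0  0  1  1  2  0  3  1  2  0  0  1  1  0  0  1  1  2  0  3  1
So g(24) = 1.

1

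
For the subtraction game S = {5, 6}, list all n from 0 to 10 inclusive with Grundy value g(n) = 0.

Build the Grundy sequence with g(k) = mex{g(k−s) : s ∈ {5, 6}, s ≤ k}:
g(0) = mex{} = 0
g(1) = mex{} = 0
g(2) = mex{} = 0
g(3) = mex{} = 0
g(4) = mex{} = 0
g(5) = mex{0} = 1
g(6) = mex{0} = 1
g(7) = mex{0} = 1
g(8) = mex{0} = 1
g(9) = mex{0} = 1
g(10) = mex{0,1} = 2
The P-positions (g = 0) in 0..10 are 0, 1, 2, 3, 4.

0, 1, 2, 3, 4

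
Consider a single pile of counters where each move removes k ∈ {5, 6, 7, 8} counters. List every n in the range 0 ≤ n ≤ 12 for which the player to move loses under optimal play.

Grundy values for subtraction set {5, 6, 7, 8}:
g(0) = mex{} = 0
g(1) = mex{} = 0
g(2) = mex{} = 0
g(3) = mex{} = 0
g(4) = mex{} = 0
g(5) = mex{0} = 1
g(6) = mex{0} = 1
g(7) = mex{0} = 1
g(8) = mex{0} = 1
g(9) = mex{0} = 1
g(10) = mex{0,1} = 2
g(11) = mex{0,1} = 2
g(12) = mex{0,1} = 2
The P-positions (g = 0) in 0..12 are 0, 1, 2, 3, 4.

0, 1, 2, 3, 4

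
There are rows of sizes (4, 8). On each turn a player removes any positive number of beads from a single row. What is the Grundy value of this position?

12

Nim-sum: 4 XOR 8 = 12.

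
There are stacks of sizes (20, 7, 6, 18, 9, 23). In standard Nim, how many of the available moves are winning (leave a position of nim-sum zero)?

3

Bitwise XOR of the heap sizes:
  10100  (20)
  00111  (7)
  00110  (6)
  10010  (18)
  01001  (9)
  10111  (23)
  -----
  11001  (25)
The overall nim-sum is X = 25. A stack of size p has a winning move iff p XOR X < p (reduce it to p XOR X).
  20: 20 XOR 25 = 13 < 20 — winning move (to 13).
  7: 7 XOR 25 = 30 ≥ 7 — no move.
  6: 6 XOR 25 = 31 ≥ 6 — no move.
  18: 18 XOR 25 = 11 < 18 — winning move (to 11).
  9: 9 XOR 25 = 16 ≥ 9 — no move.
  23: 23 XOR 25 = 14 < 23 — winning move (to 14).
That gives 3 winning moves.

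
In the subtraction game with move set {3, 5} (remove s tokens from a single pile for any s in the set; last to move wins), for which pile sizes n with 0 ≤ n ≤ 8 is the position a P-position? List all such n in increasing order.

0, 1, 2, 8

Grundy values for subtraction set {3, 5}:
k:     0  1  2  3  4  5  6  7  8
g(k):  0  0  0  1  1  1  2  2  0
The P-positions (g = 0) in 0..8 are 0, 1, 2, 8.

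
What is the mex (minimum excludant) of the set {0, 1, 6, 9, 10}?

2

The values 0, 1 are all present; 2 is the first non-negative integer missing from the set.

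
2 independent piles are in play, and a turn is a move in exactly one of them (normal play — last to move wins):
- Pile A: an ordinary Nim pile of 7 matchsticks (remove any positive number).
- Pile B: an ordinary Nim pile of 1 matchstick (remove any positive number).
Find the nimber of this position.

6

Pile A is a plain Nim pile of size 7, so its Grundy value is 7.
Pile B is a plain Nim pile of size 1, so its Grundy value is 1.
By the Sprague-Grundy theorem, the Grundy value of a sum of independent games is the XOR of the component values.
Combined value = 7 XOR 1 = 6.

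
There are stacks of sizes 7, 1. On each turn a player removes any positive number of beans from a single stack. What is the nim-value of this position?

6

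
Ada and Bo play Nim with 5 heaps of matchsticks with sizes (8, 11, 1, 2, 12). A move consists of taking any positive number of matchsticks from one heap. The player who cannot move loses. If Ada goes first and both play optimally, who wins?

Write each in binary and XOR column by column:
  1000  (8)
  1011  (11)
  0001  (1)
  0010  (2)
  1100  (12)
  ----
  1100  (12)
The nim-sum is 12 ≠ 0, so this is an N-position: the player to move can win; Ada has a winning move.

Ada wins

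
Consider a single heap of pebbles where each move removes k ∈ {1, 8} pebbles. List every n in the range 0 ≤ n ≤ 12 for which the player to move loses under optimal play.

0, 2, 4, 6, 9, 11

Compute g(0), g(1), … for moves {1, 8}:
g(0) = mex{} = 0
g(1) = mex{0} = 1
g(2) = mex{1} = 0
g(3) = mex{0} = 1
g(4) = mex{1} = 0
g(5) = mex{0} = 1
g(6) = mex{1} = 0
g(7) = mex{0} = 1
g(8) = mex{0,1} = 2
g(9) = mex{1,2} = 0
g(10) = mex{0} = 1
g(11) = mex{1} = 0
g(12) = mex{0} = 1
The P-positions (g = 0) in 0..12 are 0, 2, 4, 6, 9, 11.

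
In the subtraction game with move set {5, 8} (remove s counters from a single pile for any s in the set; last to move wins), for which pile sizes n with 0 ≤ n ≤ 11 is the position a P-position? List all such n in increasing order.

0, 1, 2, 3, 4

Grundy values for subtraction set {5, 8}:
k:     0  1  2  3  4  5  6  7  8  9 10 11
g(k):  0  0  0  0  0  1  1  1  1  1  2  2
The P-positions (g = 0) in 0..11 are 0, 1, 2, 3, 4.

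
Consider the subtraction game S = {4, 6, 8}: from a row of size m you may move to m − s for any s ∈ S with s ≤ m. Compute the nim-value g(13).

0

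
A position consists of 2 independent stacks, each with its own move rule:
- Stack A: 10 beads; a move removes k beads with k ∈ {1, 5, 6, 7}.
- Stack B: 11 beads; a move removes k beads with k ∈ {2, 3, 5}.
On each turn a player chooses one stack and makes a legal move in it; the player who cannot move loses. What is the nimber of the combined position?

0

For stack A, compute g(0), g(1), … with moves {1, 5, 6, 7}:
k:     0  1  2  3  4  5  6  7  8  9 10
g(k):  0  1  0  1  0  1  2  3  2  3  2
So g(10) = 2.
Grundy values for stack B (subtraction set {2, 3, 5}):
k:     0  1  2  3  4  5  6  7  8  9 10 11
g(k):  0  0  1  1  2  2  3  0  0  1  1  2
So g(11) = 2.
By the Sprague-Grundy theorem, the Grundy value of a sum of independent games is the XOR of the component values.
Combined value = 2 XOR 2 = 0.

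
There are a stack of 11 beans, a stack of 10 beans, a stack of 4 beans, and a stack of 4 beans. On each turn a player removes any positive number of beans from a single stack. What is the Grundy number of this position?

1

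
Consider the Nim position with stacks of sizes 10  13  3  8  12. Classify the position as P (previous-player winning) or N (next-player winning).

In binary:
  1010  (10)
  1101  (13)
  0011  (3)
  1000  (8)
  1100  (12)
  ----
  0000  (0)
The nim-sum is 0, so this is a P-position: the player to move is in a losing position under optimal play.

P-position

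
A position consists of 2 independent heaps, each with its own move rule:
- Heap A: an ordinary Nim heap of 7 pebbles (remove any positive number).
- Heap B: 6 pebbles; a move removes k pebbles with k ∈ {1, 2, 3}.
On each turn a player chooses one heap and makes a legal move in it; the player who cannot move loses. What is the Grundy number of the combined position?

5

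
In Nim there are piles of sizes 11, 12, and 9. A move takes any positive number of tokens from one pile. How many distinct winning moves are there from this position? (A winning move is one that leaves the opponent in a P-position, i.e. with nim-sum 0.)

Write each in binary and XOR column by column:
  1011  (11)
  1100  (12)
  1001  (9)
  ----
  1110  (14)
The overall nim-sum is X = 14. A pile of size p has a winning move iff p XOR X < p (reduce it to p XOR X).
  11: 11 XOR 14 = 5 < 11 — winning move (to 5).
  12: 12 XOR 14 = 2 < 12 — winning move (to 2).
  9: 9 XOR 14 = 7 < 9 — winning move (to 7).
That gives 3 winning moves.

3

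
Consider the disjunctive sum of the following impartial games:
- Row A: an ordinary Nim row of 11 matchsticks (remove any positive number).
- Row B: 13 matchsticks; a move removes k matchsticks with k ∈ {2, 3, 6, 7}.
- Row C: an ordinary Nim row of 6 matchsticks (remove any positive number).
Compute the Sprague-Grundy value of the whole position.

15

Row A is a plain Nim row of size 11, so its Grundy value is 11.
For row B, compute g(0), g(1), … with moves {2, 3, 6, 7}:
g(0) = mex{} = 0
g(1) = mex{} = 0
g(2) = mex{0} = 1
g(3) = mex{0} = 1
g(4) = mex{0,1} = 2
g(5) = mex{1} = 0
g(6) = mex{0,1,2} = 3
g(7) = mex{0,2} = 1
g(8) = mex{0,1,3} = 2
g(9) = mex{1,3} = 0
g(10) = mex{1,2} = 0
g(11) = mex{0,2} = 1
g(12) = mex{0,3} = 1
g(13) = mex{0,1,3} = 2
So g(13) = 2.
Row C is a plain Nim row of size 6, so its Grundy value is 6.
By the Sprague-Grundy theorem, the Grundy value of a sum of independent games is the XOR of the component values.
Combined value = 11 ⊕ 2 ⊕ 6 = 15.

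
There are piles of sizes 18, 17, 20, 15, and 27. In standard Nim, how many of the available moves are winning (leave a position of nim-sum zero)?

3

Bitwise XOR of the heap sizes:
  10010  (18)
  10001  (17)
  10100  (20)
  01111  (15)
  11011  (27)
  -----
  00011  (3)
The overall nim-sum is X = 3. A pile of size p has a winning move iff p XOR X < p (reduce it to p XOR X).
  18: 18 XOR 3 = 17 < 18 — winning move (to 17).
  17: 17 XOR 3 = 18 ≥ 17 — no move.
  20: 20 XOR 3 = 23 ≥ 20 — no move.
  15: 15 XOR 3 = 12 < 15 — winning move (to 12).
  27: 27 XOR 3 = 24 < 27 — winning move (to 24).
That gives 3 winning moves.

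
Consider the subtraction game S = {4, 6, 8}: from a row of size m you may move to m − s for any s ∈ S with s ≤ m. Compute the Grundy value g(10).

2

Build the Grundy sequence with g(k) = mex{g(k−s) : s ∈ {4, 6, 8}, s ≤ k}:
k:     0  1  2  3  4  5  6  7  8  9 10
g(k):  0  0  0  0  1  1  1  1  2  2  2
So g(10) = 2.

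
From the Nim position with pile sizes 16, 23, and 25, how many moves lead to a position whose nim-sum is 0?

Nim-sum: 16 ⊕ 23 ⊕ 25 = 30.
The overall nim-sum is X = 30. A pile of size p has a winning move iff p XOR X < p (reduce it to p XOR X).
  16: 16 XOR 30 = 14 < 16 — winning move (to 14).
  23: 23 XOR 30 = 9 < 23 — winning move (to 9).
  25: 25 XOR 30 = 7 < 25 — winning move (to 7).
That gives 3 winning moves.

3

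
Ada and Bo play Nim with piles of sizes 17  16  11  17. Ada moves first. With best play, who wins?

Ada wins

In binary:
  10001  (17)
  10000  (16)
  01011  (11)
  10001  (17)
  -----
  11011  (27)
The nim-sum is 27 ≠ 0, so this is an N-position: the player to move can win; Ada has a winning move.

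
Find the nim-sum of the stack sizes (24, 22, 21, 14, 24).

Nim-sum: 24 ^ 22 ^ 21 ^ 14 ^ 24 = 13.

13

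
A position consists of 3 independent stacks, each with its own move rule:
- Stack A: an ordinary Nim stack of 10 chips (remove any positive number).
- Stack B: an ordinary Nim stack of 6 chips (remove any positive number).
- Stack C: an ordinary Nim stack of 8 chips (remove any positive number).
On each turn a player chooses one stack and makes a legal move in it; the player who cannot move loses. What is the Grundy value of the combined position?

4

Stack A is a plain Nim stack of size 10, so its Grundy value is 10.
Stack B is a plain Nim stack of size 6, so its Grundy value is 6.
Stack C is a plain Nim stack of size 8, so its Grundy value is 8.
The value of a disjunctive sum is the nim-sum of the parts.
Combined value = 10 ⊕ 6 ⊕ 8 = 4.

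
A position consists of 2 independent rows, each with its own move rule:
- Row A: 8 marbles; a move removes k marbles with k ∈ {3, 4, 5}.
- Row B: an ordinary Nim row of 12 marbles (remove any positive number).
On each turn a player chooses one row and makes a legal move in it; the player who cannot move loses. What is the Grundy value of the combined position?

12

Build the Grundy sequence for row A with g(k) = mex{g(k−s) : s ∈ {3, 4, 5}, s ≤ k}:
k:     0  1  2  3  4  5  6  7  8
g(k):  0  0  0  1  1  1  2  2  0
So g(8) = 0.
Row B is a plain Nim row of size 12, so its Grundy value is 12.
By the Sprague-Grundy theorem, the Grundy value of a sum of independent games is the XOR of the component values.
Combined value = 0 XOR 12 = 12.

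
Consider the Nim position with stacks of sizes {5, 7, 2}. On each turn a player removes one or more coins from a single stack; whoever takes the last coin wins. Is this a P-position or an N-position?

P-position

Bitwise XOR of the heap sizes:
  101  (5)
  111  (7)
  010  (2)
  ---
  000  (0)
The nim-sum is 0, so this is a P-position: the player to move is in a losing position under optimal play.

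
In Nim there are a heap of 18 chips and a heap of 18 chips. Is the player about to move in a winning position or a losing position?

Compute the nim-sum pairwise:
18 ⊕ 18 = 0
The nim-sum is 0, so this is a P-position: the player to move is in a losing position under optimal play.

Losing position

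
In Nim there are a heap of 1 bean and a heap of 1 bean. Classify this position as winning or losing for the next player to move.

Losing position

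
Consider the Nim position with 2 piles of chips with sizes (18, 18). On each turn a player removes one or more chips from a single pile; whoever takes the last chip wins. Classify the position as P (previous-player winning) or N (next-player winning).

Compute the nim-sum pairwise:
18 ⊕ 18 = 0
The nim-sum is 0, so this is a P-position: the player to move is in a losing position under optimal play.

P-position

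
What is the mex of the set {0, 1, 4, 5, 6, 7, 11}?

The values 0, 1 are all present; 2 is the first non-negative integer missing from the set.

2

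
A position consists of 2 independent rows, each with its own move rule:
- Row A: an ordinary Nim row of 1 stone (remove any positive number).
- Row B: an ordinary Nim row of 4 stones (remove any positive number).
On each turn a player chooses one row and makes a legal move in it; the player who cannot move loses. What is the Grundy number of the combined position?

5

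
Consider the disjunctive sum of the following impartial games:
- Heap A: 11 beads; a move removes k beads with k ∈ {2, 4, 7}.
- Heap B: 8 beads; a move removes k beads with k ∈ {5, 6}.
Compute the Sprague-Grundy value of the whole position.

0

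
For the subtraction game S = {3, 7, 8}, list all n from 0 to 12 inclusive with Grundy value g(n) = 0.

Compute g(0), g(1), … for moves {3, 7, 8}:
k:     0  1  2  3  4  5  6  7  8  9 10 11 12
g(k):  0  0  0  1  1  1  0  2  2  1  3  0  0
The P-positions (g = 0) in 0..12 are 0, 1, 2, 6, 11, 12.

0, 1, 2, 6, 11, 12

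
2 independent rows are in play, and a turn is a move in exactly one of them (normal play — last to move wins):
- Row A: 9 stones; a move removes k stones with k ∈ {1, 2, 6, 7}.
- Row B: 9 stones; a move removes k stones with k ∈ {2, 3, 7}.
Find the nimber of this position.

3

For row A, compute g(0), g(1), … with moves {1, 2, 6, 7}:
g(0) = mex{} = 0
g(1) = mex{0} = 1
g(2) = mex{0,1} = 2
g(3) = mex{1,2} = 0
g(4) = mex{0,2} = 1
g(5) = mex{0,1} = 2
g(6) = mex{0,1,2} = 3
g(7) = mex{0,1,2,3} = 4
g(8) = mex{1,2,3,4} = 0
g(9) = mex{0,2,4} = 1
So g(9) = 1.
Grundy values for row B (subtraction set {2, 3, 7}):
g(0) = mex{} = 0
g(1) = mex{} = 0
g(2) = mex{0} = 1
g(3) = mex{0} = 1
g(4) = mex{0,1} = 2
g(5) = mex{1} = 0
g(6) = mex{1,2} = 0
g(7) = mex{0,2} = 1
g(8) = mex{0} = 1
g(9) = mex{0,1} = 2
So g(9) = 2.
By the Sprague-Grundy theorem, the Grundy value of a sum of independent games is the XOR of the component values.
Combined value = 1 XOR 2 = 3.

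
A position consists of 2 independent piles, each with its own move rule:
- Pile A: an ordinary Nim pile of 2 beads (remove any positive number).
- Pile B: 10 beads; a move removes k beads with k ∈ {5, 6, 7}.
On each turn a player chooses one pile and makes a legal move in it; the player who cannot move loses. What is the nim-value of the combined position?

Pile A is a plain Nim pile of size 2, so its Grundy value is 2.
For pile B, compute g(0), g(1), … with moves {5, 6, 7}:
k:     0  1  2  3  4  5  6  7  8  9 10
g(k):  0  0  0  0  0  1  1  1  1  1  2
So g(10) = 2.
By the Sprague-Grundy theorem, the Grundy value of a sum of independent games is the XOR of the component values.
Combined value = 2 ⊕ 2 = 0.

0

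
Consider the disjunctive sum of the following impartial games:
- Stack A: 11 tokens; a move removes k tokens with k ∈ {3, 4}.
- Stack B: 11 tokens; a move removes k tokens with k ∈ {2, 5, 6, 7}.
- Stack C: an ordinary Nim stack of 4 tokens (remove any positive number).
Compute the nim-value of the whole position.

6

Build the Grundy sequence for stack A with g(k) = mex{g(k−s) : s ∈ {3, 4}, s ≤ k}:
k:     0  1  2  3  4  5  6  7  8  9 10 11
g(k):  0  0  0  1  1  1  2  0  0  0  1  1
So g(11) = 1.
Grundy values for stack B (subtraction set {2, 5, 6, 7}):
k:     0  1  2  3  4  5  6  7  8  9 10 11
g(k):  0  0  1  1  0  2  1  3  2  2  3  3
So g(11) = 3.
Stack C is a plain Nim stack of size 4, so its Grundy value is 4.
The value of a disjunctive sum is the nim-sum of the parts.
Combined value = 1 XOR 3 XOR 4 = 6.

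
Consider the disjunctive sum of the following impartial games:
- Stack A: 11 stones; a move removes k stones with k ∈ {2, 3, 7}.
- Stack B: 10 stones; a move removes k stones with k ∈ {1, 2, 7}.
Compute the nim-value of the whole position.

1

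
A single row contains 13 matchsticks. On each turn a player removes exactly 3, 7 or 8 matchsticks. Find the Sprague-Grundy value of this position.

2

Build the Grundy sequence with g(k) = mex{g(k−s) : s ∈ {3, 7, 8}, s ≤ k}:
k:     0  1  2  3  4  5  6  7  8  9 10 11 12 13
g(k):  0  0  0  1  1  1  0  2  2  1  3  0  0  2
So g(13) = 2.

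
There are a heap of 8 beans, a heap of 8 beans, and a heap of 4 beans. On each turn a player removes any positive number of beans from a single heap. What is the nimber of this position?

Nim-sum: 8 ^ 8 ^ 4 = 4.

4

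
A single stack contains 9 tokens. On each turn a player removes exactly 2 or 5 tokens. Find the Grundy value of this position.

1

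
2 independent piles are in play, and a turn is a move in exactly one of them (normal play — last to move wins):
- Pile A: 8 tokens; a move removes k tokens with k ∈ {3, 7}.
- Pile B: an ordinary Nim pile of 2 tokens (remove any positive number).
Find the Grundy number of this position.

0

Grundy values for pile A (subtraction set {3, 7}):
k:     0  1  2  3  4  5  6  7  8
g(k):  0  0  0  1  1  1  0  2  2
So g(8) = 2.
Pile B is a plain Nim pile of size 2, so its Grundy value is 2.
By the Sprague-Grundy theorem, the Grundy value of a sum of independent games is the XOR of the component values.
Combined value = 2 ⊕ 2 = 0.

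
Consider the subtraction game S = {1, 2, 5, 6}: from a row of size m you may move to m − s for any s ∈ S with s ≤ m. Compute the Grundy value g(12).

2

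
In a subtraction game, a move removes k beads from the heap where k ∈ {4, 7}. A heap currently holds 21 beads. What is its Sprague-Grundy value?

2

Build the Grundy sequence with g(k) = mex{g(k−s) : s ∈ {4, 7}, s ≤ k}:
k:     0  1  2  3  4  5  6  7  8  9 10 11 12 13 14 15 16 17 18 19 20 21
g(k):  0  0  0  0  1  1  1  1  2  2  2  0  0  0  0  1  1  1  1  2  2  2
So g(21) = 2.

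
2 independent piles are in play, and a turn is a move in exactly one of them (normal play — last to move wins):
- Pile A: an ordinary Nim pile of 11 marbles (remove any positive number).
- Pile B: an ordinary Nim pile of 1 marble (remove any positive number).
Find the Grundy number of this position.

10

Pile A is a plain Nim pile of size 11, so its Grundy value is 11.
Pile B is a plain Nim pile of size 1, so its Grundy value is 1.
By the Sprague-Grundy theorem, the Grundy value of a sum of independent games is the XOR of the component values.
Combined value = 11 XOR 1 = 10.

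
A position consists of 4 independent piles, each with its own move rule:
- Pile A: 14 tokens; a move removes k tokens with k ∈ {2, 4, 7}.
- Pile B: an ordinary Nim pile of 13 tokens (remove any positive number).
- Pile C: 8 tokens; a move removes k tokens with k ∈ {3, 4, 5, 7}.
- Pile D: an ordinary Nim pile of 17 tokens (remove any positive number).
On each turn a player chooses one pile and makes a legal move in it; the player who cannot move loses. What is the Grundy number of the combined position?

31

Grundy values for pile A (subtraction set {2, 4, 7}):
k:     0  1  2  3  4  5  6  7  8  9 10 11 12 13 14
g(k):  0  0  1  1  2  2  0  3  1  0  2  1  0  2  1
So g(14) = 1.
Pile B is a plain Nim pile of size 13, so its Grundy value is 13.
Build the Grundy sequence for pile C with g(k) = mex{g(k−s) : s ∈ {3, 4, 5, 7}, s ≤ k}:
k:     0  1  2  3  4  5  6  7  8
g(k):  0  0  0  1  1  1  2  2  2
So g(8) = 2.
Pile D is a plain Nim pile of size 17, so its Grundy value is 17.
By the Sprague-Grundy theorem, the Grundy value of a sum of independent games is the XOR of the component values.
Combined value = 1 XOR 13 XOR 2 XOR 17 = 31.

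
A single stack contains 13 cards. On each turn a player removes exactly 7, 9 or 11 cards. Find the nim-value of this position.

1

Build the Grundy sequence with g(k) = mex{g(k−s) : s ∈ {7, 9, 11}, s ≤ k}:
k:     0  1  2  3  4  5  6  7  8  9 10 11 12 13
g(k):  0  0  0  0  0  0  0  1  1  1  1  1  1  1
So g(13) = 1.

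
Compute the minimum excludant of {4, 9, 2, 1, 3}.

0

0 is not in the set, so the mex is 0.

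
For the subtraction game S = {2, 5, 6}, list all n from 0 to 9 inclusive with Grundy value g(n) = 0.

0, 1, 4, 8

Compute g(0), g(1), … for moves {2, 5, 6}:
g(0) = mex{} = 0
g(1) = mex{} = 0
g(2) = mex{0} = 1
g(3) = mex{0} = 1
g(4) = mex{1} = 0
g(5) = mex{0,1} = 2
g(6) = mex{0} = 1
g(7) = mex{0,1,2} = 3
g(8) = mex{1} = 0
g(9) = mex{0,1,3} = 2
The P-positions (g = 0) in 0..9 are 0, 1, 4, 8.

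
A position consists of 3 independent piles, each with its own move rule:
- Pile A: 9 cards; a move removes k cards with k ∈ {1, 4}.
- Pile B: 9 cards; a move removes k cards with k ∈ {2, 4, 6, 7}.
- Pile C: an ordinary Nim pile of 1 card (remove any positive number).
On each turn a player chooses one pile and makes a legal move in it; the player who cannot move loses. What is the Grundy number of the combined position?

3

Grundy values for pile A (subtraction set {1, 4}):
k:     0  1  2  3  4  5  6  7  8  9
g(k):  0  1  0  1  2  0  1  0  1  2
So g(9) = 2.
Grundy values for pile B (subtraction set {2, 4, 6, 7}):
k:     0  1  2  3  4  5  6  7  8  9
g(k):  0  0  1  1  2  2  3  3  4  0
So g(9) = 0.
Pile C is a plain Nim pile of size 1, so its Grundy value is 1.
The value of a disjunctive sum is the nim-sum of the parts.
Combined value = 2 XOR 0 XOR 1 = 3.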